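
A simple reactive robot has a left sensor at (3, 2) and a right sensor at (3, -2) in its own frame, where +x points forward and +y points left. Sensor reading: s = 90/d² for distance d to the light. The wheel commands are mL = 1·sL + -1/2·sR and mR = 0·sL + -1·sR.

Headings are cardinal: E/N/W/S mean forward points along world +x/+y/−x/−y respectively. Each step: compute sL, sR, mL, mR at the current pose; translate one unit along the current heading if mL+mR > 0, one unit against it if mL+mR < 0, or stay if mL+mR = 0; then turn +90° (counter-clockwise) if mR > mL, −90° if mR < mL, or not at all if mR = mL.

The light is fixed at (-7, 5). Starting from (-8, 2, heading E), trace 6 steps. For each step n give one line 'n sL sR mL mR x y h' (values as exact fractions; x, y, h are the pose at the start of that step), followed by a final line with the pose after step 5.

n=0: pose=(-8,2,E); sL=18, sR=90/29; mL=477/29, mR=-90/29; mL+mR=387/29 → advance +1; mR−mL=-567/29 → turn -1·90°
n=1: pose=(-7,2,S); sL=9/4, sR=9/4; mL=9/8, mR=-9/4; mL+mR=-9/8 → advance -1; mR−mL=-27/8 → turn -1·90°
n=2: pose=(-7,3,W); sL=18/5, sR=10; mL=-7/5, mR=-10; mL+mR=-57/5 → advance -1; mR−mL=-43/5 → turn -1·90°
n=3: pose=(-6,3,N); sL=45, sR=9; mL=81/2, mR=-9; mL+mR=63/2 → advance +1; mR−mL=-99/2 → turn -1·90°
n=4: pose=(-6,4,E); sL=90/17, sR=18/5; mL=297/85, mR=-18/5; mL+mR=-9/85 → advance -1; mR−mL=-603/85 → turn -1·90°
n=5: pose=(-7,4,S); sL=9/2, sR=9/2; mL=9/4, mR=-9/2; mL+mR=-9/4 → advance -1; mR−mL=-27/4 → turn -1·90°

0 18 90/29 477/29 -90/29 -8 2 E
1 9/4 9/4 9/8 -9/4 -7 2 S
2 18/5 10 -7/5 -10 -7 3 W
3 45 9 81/2 -9 -6 3 N
4 90/17 18/5 297/85 -18/5 -6 4 E
5 9/2 9/2 9/4 -9/2 -7 4 S
final -7 5 W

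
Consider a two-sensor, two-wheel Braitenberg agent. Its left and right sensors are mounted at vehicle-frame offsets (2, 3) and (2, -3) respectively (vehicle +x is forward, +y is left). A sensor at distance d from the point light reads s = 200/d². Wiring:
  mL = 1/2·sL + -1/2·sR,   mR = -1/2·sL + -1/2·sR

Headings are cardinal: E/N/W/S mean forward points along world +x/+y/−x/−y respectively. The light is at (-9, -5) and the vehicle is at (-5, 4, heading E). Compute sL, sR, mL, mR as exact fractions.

left sensor world pos  = (-3, 7); dL² = 180
right sensor world pos = (-3, 1); dR² = 72
sL = 200/180 = 10/9
sR = 200/72 = 25/9
mL = 1/2·sL + -1/2·sR = -5/6
mR = -1/2·sL + -1/2·sR = -35/18

10/9 25/9 -5/6 -35/18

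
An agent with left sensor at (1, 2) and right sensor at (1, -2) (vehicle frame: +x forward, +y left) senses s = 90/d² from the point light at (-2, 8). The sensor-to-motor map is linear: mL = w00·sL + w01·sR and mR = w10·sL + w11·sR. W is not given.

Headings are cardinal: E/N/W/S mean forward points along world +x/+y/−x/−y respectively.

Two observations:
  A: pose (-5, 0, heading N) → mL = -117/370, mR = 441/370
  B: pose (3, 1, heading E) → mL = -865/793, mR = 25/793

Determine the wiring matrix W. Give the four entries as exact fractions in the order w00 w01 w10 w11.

-1 1/2 -1/2 1

obs A: pose=(-5,0,N) → sL=45/37, sR=9/5, mL=-117/370, mR=441/370
obs B: pose=(3,1,E) → sL=90/61, sR=10/13, mL=-865/793, mR=25/793
sensor matrix S = [[45/37, 9/5], [90/61, 10/13]]; det S = -50472/29341
solve [mL_A; mL_B] = S·[w00; w01] and [mR_A; mR_B] = S·[w10; w11]:
  w00 = -1, w01 = 1/2, w10 = -1/2, w11 = 1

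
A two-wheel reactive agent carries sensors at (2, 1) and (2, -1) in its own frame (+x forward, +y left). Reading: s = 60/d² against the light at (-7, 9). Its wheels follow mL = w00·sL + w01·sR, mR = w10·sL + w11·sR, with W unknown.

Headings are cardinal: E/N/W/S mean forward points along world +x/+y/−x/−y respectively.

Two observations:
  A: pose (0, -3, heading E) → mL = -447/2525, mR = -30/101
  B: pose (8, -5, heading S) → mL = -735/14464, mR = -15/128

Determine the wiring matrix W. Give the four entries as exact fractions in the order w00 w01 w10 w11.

-1 1/2 -1 0

obs A: pose=(0,-3,E) → sL=30/101, sR=6/25, mL=-447/2525, mR=-30/101
obs B: pose=(8,-5,S) → sL=15/128, sR=15/113, mL=-735/14464, mR=-15/128
sensor matrix S = [[30/101, 6/25], [15/128, 15/113]]; det S = 41283/3652160
solve [mL_A; mL_B] = S·[w00; w01] and [mR_A; mR_B] = S·[w10; w11]:
  w00 = -1, w01 = 1/2, w10 = -1, w11 = 0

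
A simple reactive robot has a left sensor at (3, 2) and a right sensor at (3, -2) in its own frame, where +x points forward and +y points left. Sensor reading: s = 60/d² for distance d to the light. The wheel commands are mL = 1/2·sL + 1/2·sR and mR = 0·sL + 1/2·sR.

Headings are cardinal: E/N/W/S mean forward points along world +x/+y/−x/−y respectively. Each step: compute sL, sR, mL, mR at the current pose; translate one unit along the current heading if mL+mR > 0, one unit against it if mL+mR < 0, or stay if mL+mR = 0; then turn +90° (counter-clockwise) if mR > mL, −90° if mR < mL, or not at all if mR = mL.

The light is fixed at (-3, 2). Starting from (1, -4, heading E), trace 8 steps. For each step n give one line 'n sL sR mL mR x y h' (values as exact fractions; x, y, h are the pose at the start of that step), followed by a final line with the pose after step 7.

0 12/13 60/113 1068/1469 30/113 1 -4 E
1 6/13 2/3 22/39 1/3 2 -4 S
2 12/17 60/29 684/493 30/29 2 -5 W
3 3 15/13 27/13 15/26 1 -5 N
4 12/13 60/113 1068/1469 30/113 1 -4 E
5 6/13 2/3 22/39 1/3 2 -4 S
6 12/17 60/29 684/493 30/29 2 -5 W
7 3 15/13 27/13 15/26 1 -5 N
final 1 -4 E

n=0: pose=(1,-4,E); sL=12/13, sR=60/113; mL=1068/1469, mR=30/113; mL+mR=1458/1469 → advance +1; mR−mL=-6/13 → turn -1·90°
n=1: pose=(2,-4,S); sL=6/13, sR=2/3; mL=22/39, mR=1/3; mL+mR=35/39 → advance +1; mR−mL=-3/13 → turn -1·90°
n=2: pose=(2,-5,W); sL=12/17, sR=60/29; mL=684/493, mR=30/29; mL+mR=1194/493 → advance +1; mR−mL=-6/17 → turn -1·90°
n=3: pose=(1,-5,N); sL=3, sR=15/13; mL=27/13, mR=15/26; mL+mR=69/26 → advance +1; mR−mL=-3/2 → turn -1·90°
n=4: pose=(1,-4,E); sL=12/13, sR=60/113; mL=1068/1469, mR=30/113; mL+mR=1458/1469 → advance +1; mR−mL=-6/13 → turn -1·90°
n=5: pose=(2,-4,S); sL=6/13, sR=2/3; mL=22/39, mR=1/3; mL+mR=35/39 → advance +1; mR−mL=-3/13 → turn -1·90°
n=6: pose=(2,-5,W); sL=12/17, sR=60/29; mL=684/493, mR=30/29; mL+mR=1194/493 → advance +1; mR−mL=-6/17 → turn -1·90°
n=7: pose=(1,-5,N); sL=3, sR=15/13; mL=27/13, mR=15/26; mL+mR=69/26 → advance +1; mR−mL=-3/2 → turn -1·90°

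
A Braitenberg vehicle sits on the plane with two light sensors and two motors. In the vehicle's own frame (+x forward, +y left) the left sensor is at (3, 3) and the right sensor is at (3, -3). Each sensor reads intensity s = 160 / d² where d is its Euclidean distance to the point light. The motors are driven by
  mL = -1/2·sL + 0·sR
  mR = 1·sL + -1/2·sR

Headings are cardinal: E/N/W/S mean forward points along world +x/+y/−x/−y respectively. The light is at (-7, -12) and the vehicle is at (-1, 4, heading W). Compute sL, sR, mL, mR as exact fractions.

80/89 16/37 -40/89 2248/3293

left sensor world pos  = (-4, 1); dL² = 178
right sensor world pos = (-4, 7); dR² = 370
sL = 160/178 = 80/89
sR = 160/370 = 16/37
mL = -1/2·sL + 0·sR = -40/89
mR = 1·sL + -1/2·sR = 2248/3293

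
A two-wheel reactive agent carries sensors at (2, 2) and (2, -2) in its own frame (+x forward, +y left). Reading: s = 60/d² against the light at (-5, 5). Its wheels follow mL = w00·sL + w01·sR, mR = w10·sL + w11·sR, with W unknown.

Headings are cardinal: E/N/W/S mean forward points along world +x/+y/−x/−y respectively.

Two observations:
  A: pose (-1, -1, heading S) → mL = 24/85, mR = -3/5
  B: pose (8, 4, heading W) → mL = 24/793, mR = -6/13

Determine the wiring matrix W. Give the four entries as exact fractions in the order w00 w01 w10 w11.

obs A: pose=(-1,-1,S) → sL=3/5, sR=15/17, mL=24/85, mR=-3/5
obs B: pose=(8,4,W) → sL=6/13, sR=30/61, mL=24/793, mR=-6/13
sensor matrix S = [[3/5, 15/17], [6/13, 30/61]]; det S = -1512/13481
solve [mL_A; mL_B] = S·[w00; w01] and [mR_A; mR_B] = S·[w10; w11]:
  w00 = -1, w01 = 1, w10 = -1, w11 = 0

-1 1 -1 0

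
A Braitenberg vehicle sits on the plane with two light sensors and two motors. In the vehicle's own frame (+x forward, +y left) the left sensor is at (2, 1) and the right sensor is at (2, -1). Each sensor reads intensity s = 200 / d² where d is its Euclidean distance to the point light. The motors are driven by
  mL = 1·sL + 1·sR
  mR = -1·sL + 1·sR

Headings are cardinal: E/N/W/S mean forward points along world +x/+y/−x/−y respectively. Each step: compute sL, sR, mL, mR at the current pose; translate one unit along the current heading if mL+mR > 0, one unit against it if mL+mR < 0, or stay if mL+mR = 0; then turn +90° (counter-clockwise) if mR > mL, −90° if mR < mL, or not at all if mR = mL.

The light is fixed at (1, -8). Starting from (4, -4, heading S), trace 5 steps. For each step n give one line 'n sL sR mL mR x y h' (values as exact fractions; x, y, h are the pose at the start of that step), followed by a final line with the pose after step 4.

0 10 25 35 15 4 -4 S
1 40 200/17 880/17 -480/17 4 -5 W
2 100/13 100/17 3000/221 -400/221 3 -5 N
3 200/41 8 528/41 128/41 3 -4 E
4 10 25 35 15 4 -4 S
final 4 -5 W

n=0: pose=(4,-4,S); sL=10, sR=25; mL=35, mR=15; mL+mR=50 → advance +1; mR−mL=-20 → turn -1·90°
n=1: pose=(4,-5,W); sL=40, sR=200/17; mL=880/17, mR=-480/17; mL+mR=400/17 → advance +1; mR−mL=-80 → turn -1·90°
n=2: pose=(3,-5,N); sL=100/13, sR=100/17; mL=3000/221, mR=-400/221; mL+mR=200/17 → advance +1; mR−mL=-200/13 → turn -1·90°
n=3: pose=(3,-4,E); sL=200/41, sR=8; mL=528/41, mR=128/41; mL+mR=16 → advance +1; mR−mL=-400/41 → turn -1·90°
n=4: pose=(4,-4,S); sL=10, sR=25; mL=35, mR=15; mL+mR=50 → advance +1; mR−mL=-20 → turn -1·90°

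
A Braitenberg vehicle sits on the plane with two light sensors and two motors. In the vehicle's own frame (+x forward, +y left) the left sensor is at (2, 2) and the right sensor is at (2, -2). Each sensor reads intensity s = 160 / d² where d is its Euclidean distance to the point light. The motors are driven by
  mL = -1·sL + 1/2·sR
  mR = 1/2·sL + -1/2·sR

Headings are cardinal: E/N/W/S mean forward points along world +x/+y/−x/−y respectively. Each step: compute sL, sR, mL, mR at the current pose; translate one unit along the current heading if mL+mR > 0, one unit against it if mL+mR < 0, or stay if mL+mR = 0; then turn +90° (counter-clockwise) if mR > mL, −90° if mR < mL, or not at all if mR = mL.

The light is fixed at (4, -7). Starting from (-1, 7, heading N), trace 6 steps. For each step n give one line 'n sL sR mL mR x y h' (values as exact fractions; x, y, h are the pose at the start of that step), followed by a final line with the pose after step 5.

0 32/61 32/53 -720/3233 -128/3233 -1 7 N
1 16/17 80/137 -1512/2329 416/2329 -1 6 W
2 32/25 160/157 -3024/3925 512/3925 0 6 S
3 8/13 40/37 -36/481 -112/481 0 7 E
4 160/153 160/193 -18640/29529 3200/29529 -1 7 S
5 80/149 80/89 -1160/13261 -2400/13261 -1 8 E
final -2 8 S

n=0: pose=(-1,7,N); sL=32/61, sR=32/53; mL=-720/3233, mR=-128/3233; mL+mR=-16/61 → advance -1; mR−mL=592/3233 → turn +1·90°
n=1: pose=(-1,6,W); sL=16/17, sR=80/137; mL=-1512/2329, mR=416/2329; mL+mR=-8/17 → advance -1; mR−mL=1928/2329 → turn +1·90°
n=2: pose=(0,6,S); sL=32/25, sR=160/157; mL=-3024/3925, mR=512/3925; mL+mR=-16/25 → advance -1; mR−mL=3536/3925 → turn +1·90°
n=3: pose=(0,7,E); sL=8/13, sR=40/37; mL=-36/481, mR=-112/481; mL+mR=-4/13 → advance -1; mR−mL=-76/481 → turn -1·90°
n=4: pose=(-1,7,S); sL=160/153, sR=160/193; mL=-18640/29529, mR=3200/29529; mL+mR=-80/153 → advance -1; mR−mL=7280/9843 → turn +1·90°
n=5: pose=(-1,8,E); sL=80/149, sR=80/89; mL=-1160/13261, mR=-2400/13261; mL+mR=-40/149 → advance -1; mR−mL=-1240/13261 → turn -1·90°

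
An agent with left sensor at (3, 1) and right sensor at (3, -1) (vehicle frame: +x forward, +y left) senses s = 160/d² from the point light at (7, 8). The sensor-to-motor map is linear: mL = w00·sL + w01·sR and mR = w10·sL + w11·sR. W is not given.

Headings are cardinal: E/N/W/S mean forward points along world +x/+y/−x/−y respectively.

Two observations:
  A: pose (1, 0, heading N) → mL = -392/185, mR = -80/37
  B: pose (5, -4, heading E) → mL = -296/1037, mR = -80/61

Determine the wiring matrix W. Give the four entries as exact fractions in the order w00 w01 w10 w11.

1/2 -1 -1 0

obs A: pose=(1,0,N) → sL=80/37, sR=16/5, mL=-392/185, mR=-80/37
obs B: pose=(5,-4,E) → sL=80/61, sR=16/17, mL=-296/1037, mR=-80/61
sensor matrix S = [[80/37, 16/5], [80/61, 16/17]]; det S = -82944/38369
solve [mL_A; mL_B] = S·[w00; w01] and [mR_A; mR_B] = S·[w10; w11]:
  w00 = 1/2, w01 = -1, w10 = -1, w11 = 0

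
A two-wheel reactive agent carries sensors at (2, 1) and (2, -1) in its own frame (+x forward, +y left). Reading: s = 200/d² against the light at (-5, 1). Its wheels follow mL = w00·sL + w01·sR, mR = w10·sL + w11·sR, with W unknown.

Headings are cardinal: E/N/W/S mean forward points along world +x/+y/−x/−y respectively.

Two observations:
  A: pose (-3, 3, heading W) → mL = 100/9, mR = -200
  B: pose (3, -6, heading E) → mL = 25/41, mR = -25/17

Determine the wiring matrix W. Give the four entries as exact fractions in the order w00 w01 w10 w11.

obs A: pose=(-3,3,W) → sL=200, sR=200/9, mL=100/9, mR=-200
obs B: pose=(3,-6,E) → sL=25/17, sR=50/41, mL=25/41, mR=-25/17
sensor matrix S = [[200, 200/9], [25/17, 50/41]]; det S = 1325000/6273
solve [mL_A; mL_B] = S·[w00; w01] and [mR_A; mR_B] = S·[w10; w11]:
  w00 = 0, w01 = 1/2, w10 = -1, w11 = 0

0 1/2 -1 0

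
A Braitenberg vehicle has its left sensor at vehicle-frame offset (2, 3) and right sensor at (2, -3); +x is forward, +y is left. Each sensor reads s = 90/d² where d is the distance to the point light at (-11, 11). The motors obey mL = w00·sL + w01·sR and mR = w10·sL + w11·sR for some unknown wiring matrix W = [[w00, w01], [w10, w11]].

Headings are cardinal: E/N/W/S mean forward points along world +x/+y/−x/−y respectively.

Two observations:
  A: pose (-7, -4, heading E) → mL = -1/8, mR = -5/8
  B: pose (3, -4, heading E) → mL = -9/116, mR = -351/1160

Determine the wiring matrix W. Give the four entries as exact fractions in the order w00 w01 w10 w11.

0 -1/2 -1 -1/2

obs A: pose=(-7,-4,E) → sL=1/2, sR=1/4, mL=-1/8, mR=-5/8
obs B: pose=(3,-4,E) → sL=9/40, sR=9/58, mL=-9/116, mR=-351/1160
sensor matrix S = [[1/2, 1/4], [9/40, 9/58]]; det S = 99/4640
solve [mL_A; mL_B] = S·[w00; w01] and [mR_A; mR_B] = S·[w10; w11]:
  w00 = 0, w01 = -1/2, w10 = -1, w11 = -1/2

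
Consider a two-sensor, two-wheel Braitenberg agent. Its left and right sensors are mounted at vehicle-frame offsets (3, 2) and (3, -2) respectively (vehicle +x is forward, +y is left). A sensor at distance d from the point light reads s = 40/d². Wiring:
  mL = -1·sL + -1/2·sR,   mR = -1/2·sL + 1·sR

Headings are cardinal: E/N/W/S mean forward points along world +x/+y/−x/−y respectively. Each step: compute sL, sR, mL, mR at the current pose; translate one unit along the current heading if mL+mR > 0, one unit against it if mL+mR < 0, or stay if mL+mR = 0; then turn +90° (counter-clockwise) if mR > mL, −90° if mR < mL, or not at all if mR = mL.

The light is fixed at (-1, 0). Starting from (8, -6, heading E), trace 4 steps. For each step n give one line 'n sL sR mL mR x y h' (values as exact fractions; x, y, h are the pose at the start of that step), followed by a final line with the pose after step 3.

0 1/4 5/26 -9/26 7/104 8 -6 E
1 8/9 40/109 -1052/981 -76/981 7 -6 N
2 20/53 4/5 -206/265 162/265 7 -7 W
3 40/221 40/149 -10380/32929 5860/32929 8 -7 S
final 8 -6 E

n=0: pose=(8,-6,E); sL=1/4, sR=5/26; mL=-9/26, mR=7/104; mL+mR=-29/104 → advance -1; mR−mL=43/104 → turn +1·90°
n=1: pose=(7,-6,N); sL=8/9, sR=40/109; mL=-1052/981, mR=-76/981; mL+mR=-376/327 → advance -1; mR−mL=976/981 → turn +1·90°
n=2: pose=(7,-7,W); sL=20/53, sR=4/5; mL=-206/265, mR=162/265; mL+mR=-44/265 → advance -1; mR−mL=368/265 → turn +1·90°
n=3: pose=(8,-7,S); sL=40/221, sR=40/149; mL=-10380/32929, mR=5860/32929; mL+mR=-4520/32929 → advance -1; mR−mL=16240/32929 → turn +1·90°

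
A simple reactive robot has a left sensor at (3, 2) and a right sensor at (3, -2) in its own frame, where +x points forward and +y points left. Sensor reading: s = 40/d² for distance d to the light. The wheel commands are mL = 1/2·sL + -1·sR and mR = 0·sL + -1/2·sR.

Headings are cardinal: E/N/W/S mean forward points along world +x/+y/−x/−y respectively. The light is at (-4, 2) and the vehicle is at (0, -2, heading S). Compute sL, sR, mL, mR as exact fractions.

left sensor world pos  = (2, -5); dL² = 85
right sensor world pos = (-2, -5); dR² = 53
sL = 40/85 = 8/17
sR = 40/53 = 40/53
mL = 1/2·sL + -1·sR = -468/901
mR = 0·sL + -1/2·sR = -20/53

8/17 40/53 -468/901 -20/53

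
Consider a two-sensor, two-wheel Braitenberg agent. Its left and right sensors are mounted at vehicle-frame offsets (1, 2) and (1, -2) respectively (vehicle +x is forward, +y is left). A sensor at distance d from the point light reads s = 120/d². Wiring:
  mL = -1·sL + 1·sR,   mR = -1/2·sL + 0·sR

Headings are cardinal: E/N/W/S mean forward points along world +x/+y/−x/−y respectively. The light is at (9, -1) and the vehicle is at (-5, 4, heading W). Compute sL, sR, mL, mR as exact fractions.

20/39 60/137 -400/5343 -10/39

left sensor world pos  = (-6, 2); dL² = 234
right sensor world pos = (-6, 6); dR² = 274
sL = 120/234 = 20/39
sR = 120/274 = 60/137
mL = -1·sL + 1·sR = -400/5343
mR = -1/2·sL + 0·sR = -10/39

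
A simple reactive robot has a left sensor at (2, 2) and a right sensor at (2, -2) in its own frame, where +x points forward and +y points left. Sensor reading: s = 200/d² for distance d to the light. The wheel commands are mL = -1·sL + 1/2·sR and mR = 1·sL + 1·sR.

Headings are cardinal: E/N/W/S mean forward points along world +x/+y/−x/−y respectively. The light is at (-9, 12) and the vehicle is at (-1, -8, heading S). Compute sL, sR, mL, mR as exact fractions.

left sensor world pos  = (1, -10); dL² = 584
right sensor world pos = (-3, -10); dR² = 520
sL = 200/584 = 25/73
sR = 200/520 = 5/13
mL = -1·sL + 1/2·sR = -285/1898
mR = 1·sL + 1·sR = 690/949

25/73 5/13 -285/1898 690/949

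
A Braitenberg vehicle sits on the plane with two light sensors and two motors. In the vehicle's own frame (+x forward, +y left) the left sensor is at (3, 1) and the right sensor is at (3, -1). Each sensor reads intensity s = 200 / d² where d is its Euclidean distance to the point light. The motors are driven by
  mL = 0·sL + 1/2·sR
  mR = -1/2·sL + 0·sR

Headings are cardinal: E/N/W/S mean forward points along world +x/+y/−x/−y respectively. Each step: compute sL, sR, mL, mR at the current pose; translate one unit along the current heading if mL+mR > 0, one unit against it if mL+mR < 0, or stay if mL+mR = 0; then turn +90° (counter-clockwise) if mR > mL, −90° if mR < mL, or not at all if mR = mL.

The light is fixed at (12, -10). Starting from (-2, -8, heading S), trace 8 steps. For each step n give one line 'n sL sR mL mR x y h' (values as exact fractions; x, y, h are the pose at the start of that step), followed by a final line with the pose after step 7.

n=0: pose=(-2,-8,S); sL=20/17, sR=100/113; mL=50/113, mR=-10/17; mL+mR=-280/1921 → advance -1; mR−mL=-1980/1921 → turn -1·90°
n=1: pose=(-2,-7,W); sL=200/293, sR=40/61; mL=20/61, mR=-100/293; mL+mR=-240/17873 → advance -1; mR−mL=-11960/17873 → turn -1·90°
n=2: pose=(-1,-7,N); sL=25/29, sR=10/9; mL=5/9, mR=-25/58; mL+mR=65/522 → advance +1; mR−mL=-515/522 → turn -1·90°
n=3: pose=(-1,-6,E); sL=8/5, sR=200/109; mL=100/109, mR=-4/5; mL+mR=64/545 → advance +1; mR−mL=-936/545 → turn -1·90°
n=4: pose=(0,-6,S); sL=100/61, sR=20/17; mL=10/17, mR=-50/61; mL+mR=-240/1037 → advance -1; mR−mL=-1460/1037 → turn -1·90°
n=5: pose=(0,-5,W); sL=200/241, sR=200/261; mL=100/261, mR=-100/241; mL+mR=-2000/62901 → advance -1; mR−mL=-50200/62901 → turn -1·90°
n=6: pose=(1,-5,N); sL=25/26, sR=50/41; mL=25/41, mR=-25/52; mL+mR=275/2132 → advance +1; mR−mL=-2325/2132 → turn -1·90°
n=7: pose=(1,-4,E); sL=200/113, sR=200/89; mL=100/89, mR=-100/113; mL+mR=2400/10057 → advance +1; mR−mL=-20200/10057 → turn -1·90°

0 20/17 100/113 50/113 -10/17 -2 -8 S
1 200/293 40/61 20/61 -100/293 -2 -7 W
2 25/29 10/9 5/9 -25/58 -1 -7 N
3 8/5 200/109 100/109 -4/5 -1 -6 E
4 100/61 20/17 10/17 -50/61 0 -6 S
5 200/241 200/261 100/261 -100/241 0 -5 W
6 25/26 50/41 25/41 -25/52 1 -5 N
7 200/113 200/89 100/89 -100/113 1 -4 E
final 2 -4 S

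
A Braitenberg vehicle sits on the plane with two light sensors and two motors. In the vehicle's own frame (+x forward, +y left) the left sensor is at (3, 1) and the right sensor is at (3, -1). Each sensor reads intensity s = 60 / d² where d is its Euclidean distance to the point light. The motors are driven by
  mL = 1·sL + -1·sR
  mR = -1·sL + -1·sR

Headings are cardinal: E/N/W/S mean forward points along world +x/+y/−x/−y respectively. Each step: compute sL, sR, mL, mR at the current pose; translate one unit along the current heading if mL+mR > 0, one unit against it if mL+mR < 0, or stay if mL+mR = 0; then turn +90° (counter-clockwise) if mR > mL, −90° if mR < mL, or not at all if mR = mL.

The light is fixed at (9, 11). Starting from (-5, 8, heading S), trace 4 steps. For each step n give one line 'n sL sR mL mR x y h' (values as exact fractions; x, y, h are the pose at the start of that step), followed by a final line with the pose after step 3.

n=0: pose=(-5,8,S); sL=12/41, sR=20/87; mL=224/3567, mR=-1864/3567; mL+mR=-40/87 → advance -1; mR−mL=-24/41 → turn -1·90°
n=1: pose=(-5,9,W); sL=30/149, sR=6/29; mL=-24/4321, mR=-1764/4321; mL+mR=-12/29 → advance -1; mR−mL=-60/149 → turn -1·90°
n=2: pose=(-4,9,N); sL=60/197, sR=12/29; mL=-624/5713, mR=-4104/5713; mL+mR=-24/29 → advance -1; mR−mL=-120/197 → turn -1·90°
n=3: pose=(-4,8,E); sL=15/26, sR=15/29; mL=45/754, mR=-825/754; mL+mR=-30/29 → advance -1; mR−mL=-15/13 → turn -1·90°

0 12/41 20/87 224/3567 -1864/3567 -5 8 S
1 30/149 6/29 -24/4321 -1764/4321 -5 9 W
2 60/197 12/29 -624/5713 -4104/5713 -4 9 N
3 15/26 15/29 45/754 -825/754 -4 8 E
final -5 8 S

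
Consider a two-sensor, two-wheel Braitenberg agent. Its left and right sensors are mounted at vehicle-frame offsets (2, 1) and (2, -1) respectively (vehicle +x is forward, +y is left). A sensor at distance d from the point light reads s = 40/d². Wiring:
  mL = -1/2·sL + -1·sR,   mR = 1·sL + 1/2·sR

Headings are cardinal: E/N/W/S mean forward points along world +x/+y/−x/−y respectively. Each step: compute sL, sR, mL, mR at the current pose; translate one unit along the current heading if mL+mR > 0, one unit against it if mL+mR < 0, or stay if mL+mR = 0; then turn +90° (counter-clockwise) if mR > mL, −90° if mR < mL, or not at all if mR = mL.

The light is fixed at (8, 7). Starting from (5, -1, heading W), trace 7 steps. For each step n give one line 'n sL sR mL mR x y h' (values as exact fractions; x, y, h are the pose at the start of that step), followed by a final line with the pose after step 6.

0 20/53 20/37 -1430/1961 1270/1961 5 -1 W
1 40/101 40/109 -6220/11009 6380/11009 6 -1 S
2 5/8 2/5 -57/80 33/40 6 -2 E
3 40/53 40/49 -3100/2597 3020/2597 7 -2 N
4 4/13 4/9 -70/117 62/117 7 -3 W
5 8/29 8/29 -12/29 12/29 8 -3 S
6 8/17 8/25 -236/425 268/425 8 -3 E
final 9 -3 N

n=0: pose=(5,-1,W); sL=20/53, sR=20/37; mL=-1430/1961, mR=1270/1961; mL+mR=-160/1961 → advance -1; mR−mL=2700/1961 → turn +1·90°
n=1: pose=(6,-1,S); sL=40/101, sR=40/109; mL=-6220/11009, mR=6380/11009; mL+mR=160/11009 → advance +1; mR−mL=12600/11009 → turn +1·90°
n=2: pose=(6,-2,E); sL=5/8, sR=2/5; mL=-57/80, mR=33/40; mL+mR=9/80 → advance +1; mR−mL=123/80 → turn +1·90°
n=3: pose=(7,-2,N); sL=40/53, sR=40/49; mL=-3100/2597, mR=3020/2597; mL+mR=-80/2597 → advance -1; mR−mL=6120/2597 → turn +1·90°
n=4: pose=(7,-3,W); sL=4/13, sR=4/9; mL=-70/117, mR=62/117; mL+mR=-8/117 → advance -1; mR−mL=44/39 → turn +1·90°
n=5: pose=(8,-3,S); sL=8/29, sR=8/29; mL=-12/29, mR=12/29; mL+mR=0 → advance +0; mR−mL=24/29 → turn +1·90°
n=6: pose=(8,-3,E); sL=8/17, sR=8/25; mL=-236/425, mR=268/425; mL+mR=32/425 → advance +1; mR−mL=504/425 → turn +1·90°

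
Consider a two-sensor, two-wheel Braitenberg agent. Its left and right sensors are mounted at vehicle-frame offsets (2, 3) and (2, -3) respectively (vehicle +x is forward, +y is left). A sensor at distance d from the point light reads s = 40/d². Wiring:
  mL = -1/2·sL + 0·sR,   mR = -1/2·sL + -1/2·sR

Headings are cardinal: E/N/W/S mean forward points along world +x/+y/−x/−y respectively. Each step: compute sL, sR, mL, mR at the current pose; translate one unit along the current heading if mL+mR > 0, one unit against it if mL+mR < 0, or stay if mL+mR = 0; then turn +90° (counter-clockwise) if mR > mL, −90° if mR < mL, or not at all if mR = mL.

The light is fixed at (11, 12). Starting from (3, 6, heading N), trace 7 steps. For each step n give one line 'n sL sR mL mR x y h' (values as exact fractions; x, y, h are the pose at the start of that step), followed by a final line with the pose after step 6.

n=0: pose=(3,6,N); sL=40/137, sR=40/41; mL=-20/137, mR=-3560/5617; mL+mR=-4380/5617 → advance -1; mR−mL=-20/41 → turn -1·90°
n=1: pose=(3,5,E); sL=10/13, sR=5/17; mL=-5/13, mR=-235/442; mL+mR=-405/442 → advance -1; mR−mL=-5/34 → turn -1·90°
n=2: pose=(2,5,S); sL=40/117, sR=8/45; mL=-20/117, mR=-152/585; mL+mR=-28/65 → advance -1; mR−mL=-4/45 → turn -1·90°
n=3: pose=(2,6,W); sL=20/101, sR=4/13; mL=-10/101, mR=-332/1313; mL+mR=-462/1313 → advance -1; mR−mL=-2/13 → turn -1·90°
n=4: pose=(3,6,N); sL=40/137, sR=40/41; mL=-20/137, mR=-3560/5617; mL+mR=-4380/5617 → advance -1; mR−mL=-20/41 → turn -1·90°
n=5: pose=(3,5,E); sL=10/13, sR=5/17; mL=-5/13, mR=-235/442; mL+mR=-405/442 → advance -1; mR−mL=-5/34 → turn -1·90°
n=6: pose=(2,5,S); sL=40/117, sR=8/45; mL=-20/117, mR=-152/585; mL+mR=-28/65 → advance -1; mR−mL=-4/45 → turn -1·90°

0 40/137 40/41 -20/137 -3560/5617 3 6 N
1 10/13 5/17 -5/13 -235/442 3 5 E
2 40/117 8/45 -20/117 -152/585 2 5 S
3 20/101 4/13 -10/101 -332/1313 2 6 W
4 40/137 40/41 -20/137 -3560/5617 3 6 N
5 10/13 5/17 -5/13 -235/442 3 5 E
6 40/117 8/45 -20/117 -152/585 2 5 S
final 2 6 W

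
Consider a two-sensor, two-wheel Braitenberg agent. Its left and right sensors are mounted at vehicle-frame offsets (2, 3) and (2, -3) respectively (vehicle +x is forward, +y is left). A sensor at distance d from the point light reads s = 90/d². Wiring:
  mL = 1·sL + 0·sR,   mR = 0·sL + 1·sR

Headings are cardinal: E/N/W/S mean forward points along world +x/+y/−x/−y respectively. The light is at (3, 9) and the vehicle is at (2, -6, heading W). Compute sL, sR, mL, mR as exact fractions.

10/37 10/17 10/37 10/17

left sensor world pos  = (0, -9); dL² = 333
right sensor world pos = (0, -3); dR² = 153
sL = 90/333 = 10/37
sR = 90/153 = 10/17
mL = 1·sL + 0·sR = 10/37
mR = 0·sL + 1·sR = 10/17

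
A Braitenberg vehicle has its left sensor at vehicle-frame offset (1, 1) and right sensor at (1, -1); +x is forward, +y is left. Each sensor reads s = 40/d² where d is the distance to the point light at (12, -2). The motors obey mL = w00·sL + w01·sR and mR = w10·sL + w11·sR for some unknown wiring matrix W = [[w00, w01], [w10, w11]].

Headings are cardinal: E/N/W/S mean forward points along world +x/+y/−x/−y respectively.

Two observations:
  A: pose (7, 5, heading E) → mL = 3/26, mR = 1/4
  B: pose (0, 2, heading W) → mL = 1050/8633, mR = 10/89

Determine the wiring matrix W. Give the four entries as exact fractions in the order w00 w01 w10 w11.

1 -1/2 1/2 0

obs A: pose=(7,5,E) → sL=1/2, sR=10/13, mL=3/26, mR=1/4
obs B: pose=(0,2,W) → sL=20/89, sR=20/97, mL=1050/8633, mR=10/89
sensor matrix S = [[1/2, 10/13], [20/89, 20/97]]; det S = -7830/112229
solve [mL_A; mL_B] = S·[w00; w01] and [mR_A; mR_B] = S·[w10; w11]:
  w00 = 1, w01 = -1/2, w10 = 1/2, w11 = 0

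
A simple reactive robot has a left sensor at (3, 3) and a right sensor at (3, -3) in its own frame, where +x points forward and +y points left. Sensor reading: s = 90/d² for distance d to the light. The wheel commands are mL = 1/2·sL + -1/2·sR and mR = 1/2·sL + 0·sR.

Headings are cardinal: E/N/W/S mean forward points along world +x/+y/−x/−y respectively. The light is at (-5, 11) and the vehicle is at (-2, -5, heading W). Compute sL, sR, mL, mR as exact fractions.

left sensor world pos  = (-5, -8); dL² = 361
right sensor world pos = (-5, -2); dR² = 169
sL = 90/361 = 90/361
sR = 90/169 = 90/169
mL = 1/2·sL + -1/2·sR = -8640/61009
mR = 1/2·sL + 0·sR = 45/361

90/361 90/169 -8640/61009 45/361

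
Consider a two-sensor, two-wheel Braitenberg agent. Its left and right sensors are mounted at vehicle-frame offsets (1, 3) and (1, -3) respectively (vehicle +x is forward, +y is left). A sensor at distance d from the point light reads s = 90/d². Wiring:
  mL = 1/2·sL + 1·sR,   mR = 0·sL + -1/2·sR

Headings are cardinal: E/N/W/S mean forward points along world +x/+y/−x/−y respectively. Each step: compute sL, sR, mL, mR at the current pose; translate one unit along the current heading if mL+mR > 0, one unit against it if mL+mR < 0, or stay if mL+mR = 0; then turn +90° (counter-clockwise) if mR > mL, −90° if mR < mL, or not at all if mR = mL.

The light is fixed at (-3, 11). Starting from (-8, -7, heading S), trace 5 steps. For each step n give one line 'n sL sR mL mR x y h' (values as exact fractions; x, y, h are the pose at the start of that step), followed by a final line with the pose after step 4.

n=0: pose=(-8,-7,S); sL=18/73, sR=18/85; mL=2079/6205, mR=-9/85; mL+mR=1422/6205 → advance +1; mR−mL=-2736/6205 → turn -1·90°
n=1: pose=(-8,-8,W); sL=9/52, sR=45/146; mL=2997/7592, mR=-45/292; mL+mR=1827/7592 → advance +1; mR−mL=-4167/7592 → turn -1·90°
n=2: pose=(-9,-8,N); sL=2/9, sR=10/37; mL=127/333, mR=-5/37; mL+mR=82/333 → advance +1; mR−mL=-172/333 → turn -1·90°
n=3: pose=(-9,-7,E); sL=9/25, sR=45/233; mL=4347/11650, mR=-45/466; mL+mR=1611/5825 → advance +1; mR−mL=-2736/5825 → turn -1·90°
n=4: pose=(-8,-7,S); sL=18/73, sR=18/85; mL=2079/6205, mR=-9/85; mL+mR=1422/6205 → advance +1; mR−mL=-2736/6205 → turn -1·90°

0 18/73 18/85 2079/6205 -9/85 -8 -7 S
1 9/52 45/146 2997/7592 -45/292 -8 -8 W
2 2/9 10/37 127/333 -5/37 -9 -8 N
3 9/25 45/233 4347/11650 -45/466 -9 -7 E
4 18/73 18/85 2079/6205 -9/85 -8 -7 S
final -8 -8 W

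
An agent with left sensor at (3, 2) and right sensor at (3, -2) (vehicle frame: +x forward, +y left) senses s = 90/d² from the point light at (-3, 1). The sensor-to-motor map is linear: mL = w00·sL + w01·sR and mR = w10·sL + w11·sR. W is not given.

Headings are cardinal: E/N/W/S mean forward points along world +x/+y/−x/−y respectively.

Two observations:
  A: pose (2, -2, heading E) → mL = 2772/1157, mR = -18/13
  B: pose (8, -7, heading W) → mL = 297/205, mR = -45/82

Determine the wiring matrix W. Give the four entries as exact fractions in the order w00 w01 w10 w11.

1 1 -1 0

obs A: pose=(2,-2,E) → sL=18/13, sR=90/89, mL=2772/1157, mR=-18/13
obs B: pose=(8,-7,W) → sL=45/82, sR=9/10, mL=297/205, mR=-45/82
sensor matrix S = [[18/13, 90/89], [45/82, 9/10]]; det S = 163944/237185
solve [mL_A; mL_B] = S·[w00; w01] and [mR_A; mR_B] = S·[w10; w11]:
  w00 = 1, w01 = 1, w10 = -1, w11 = 0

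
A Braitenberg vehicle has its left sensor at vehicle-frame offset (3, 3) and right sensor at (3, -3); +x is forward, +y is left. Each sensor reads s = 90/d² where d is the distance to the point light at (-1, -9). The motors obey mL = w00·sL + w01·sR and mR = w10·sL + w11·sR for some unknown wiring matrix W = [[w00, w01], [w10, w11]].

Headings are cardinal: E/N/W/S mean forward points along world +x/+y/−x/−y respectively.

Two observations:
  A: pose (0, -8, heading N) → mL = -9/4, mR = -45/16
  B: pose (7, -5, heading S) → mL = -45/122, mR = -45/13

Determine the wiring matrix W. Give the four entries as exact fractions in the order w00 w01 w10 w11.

obs A: pose=(0,-8,N) → sL=9/2, sR=45/16, mL=-9/4, mR=-45/16
obs B: pose=(7,-5,S) → sL=45/61, sR=45/13, mL=-45/122, mR=-45/13
sensor matrix S = [[9/2, 45/16], [45/61, 45/13]]; det S = 171315/12688
solve [mL_A; mL_B] = S·[w00; w01] and [mR_A; mR_B] = S·[w10; w11]:
  w00 = -1/2, w01 = 0, w10 = 0, w11 = -1

-1/2 0 0 -1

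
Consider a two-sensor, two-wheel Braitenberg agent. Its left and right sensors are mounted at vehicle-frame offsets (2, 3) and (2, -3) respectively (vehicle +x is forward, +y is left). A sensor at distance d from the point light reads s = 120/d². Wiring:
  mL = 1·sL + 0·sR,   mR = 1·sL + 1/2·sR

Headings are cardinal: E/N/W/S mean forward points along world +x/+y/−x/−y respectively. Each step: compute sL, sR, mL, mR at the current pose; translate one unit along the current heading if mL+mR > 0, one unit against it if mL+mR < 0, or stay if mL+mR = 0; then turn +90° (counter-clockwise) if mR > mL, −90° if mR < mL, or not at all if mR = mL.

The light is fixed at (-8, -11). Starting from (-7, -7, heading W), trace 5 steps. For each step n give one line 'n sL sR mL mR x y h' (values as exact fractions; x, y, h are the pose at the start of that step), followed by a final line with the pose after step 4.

0 60 12/5 60 306/5 -7 -7 W
1 120/13 120/13 120/13 180/13 -8 -7 S
2 3 30 3 18 -8 -8 E
3 120/29 120/41 120/29 6660/1189 -7 -8 N
4 60 12/5 60 306/5 -7 -7 W
final -8 -7 S

n=0: pose=(-7,-7,W); sL=60, sR=12/5; mL=60, mR=306/5; mL+mR=606/5 → advance +1; mR−mL=6/5 → turn +1·90°
n=1: pose=(-8,-7,S); sL=120/13, sR=120/13; mL=120/13, mR=180/13; mL+mR=300/13 → advance +1; mR−mL=60/13 → turn +1·90°
n=2: pose=(-8,-8,E); sL=3, sR=30; mL=3, mR=18; mL+mR=21 → advance +1; mR−mL=15 → turn +1·90°
n=3: pose=(-7,-8,N); sL=120/29, sR=120/41; mL=120/29, mR=6660/1189; mL+mR=11580/1189 → advance +1; mR−mL=60/41 → turn +1·90°
n=4: pose=(-7,-7,W); sL=60, sR=12/5; mL=60, mR=306/5; mL+mR=606/5 → advance +1; mR−mL=6/5 → turn +1·90°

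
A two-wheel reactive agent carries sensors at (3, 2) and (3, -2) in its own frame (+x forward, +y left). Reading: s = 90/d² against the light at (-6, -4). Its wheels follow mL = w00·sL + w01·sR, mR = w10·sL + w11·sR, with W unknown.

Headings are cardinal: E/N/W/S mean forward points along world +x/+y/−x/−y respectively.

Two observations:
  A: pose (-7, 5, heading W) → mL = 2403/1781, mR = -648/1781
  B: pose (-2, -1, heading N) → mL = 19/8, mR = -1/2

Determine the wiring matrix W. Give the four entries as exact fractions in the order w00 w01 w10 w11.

1/2 1 -1/2 1/2

obs A: pose=(-7,5,W) → sL=18/13, sR=90/137, mL=2403/1781, mR=-648/1781
obs B: pose=(-2,-1,N) → sL=9/4, sR=5/4, mL=19/8, mR=-1/2
sensor matrix S = [[18/13, 90/137], [9/4, 5/4]]; det S = 450/1781
solve [mL_A; mL_B] = S·[w00; w01] and [mR_A; mR_B] = S·[w10; w11]:
  w00 = 1/2, w01 = 1, w10 = -1/2, w11 = 1/2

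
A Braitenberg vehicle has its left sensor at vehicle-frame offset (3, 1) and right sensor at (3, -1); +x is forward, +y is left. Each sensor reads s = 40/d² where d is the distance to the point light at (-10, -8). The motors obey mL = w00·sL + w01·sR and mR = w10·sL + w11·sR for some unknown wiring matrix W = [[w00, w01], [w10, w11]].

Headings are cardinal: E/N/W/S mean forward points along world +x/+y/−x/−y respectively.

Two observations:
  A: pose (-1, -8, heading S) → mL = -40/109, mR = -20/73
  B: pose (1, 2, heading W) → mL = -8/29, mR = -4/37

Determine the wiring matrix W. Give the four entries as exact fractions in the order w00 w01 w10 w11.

-1 0 0 -1/2

obs A: pose=(-1,-8,S) → sL=40/109, sR=40/73, mL=-40/109, mR=-20/73
obs B: pose=(1,2,W) → sL=8/29, sR=8/37, mL=-8/29, mR=-4/37
sensor matrix S = [[40/109, 40/73], [8/29, 8/37]]; det S = -613120/8537861
solve [mL_A; mL_B] = S·[w00; w01] and [mR_A; mR_B] = S·[w10; w11]:
  w00 = -1, w01 = 0, w10 = 0, w11 = -1/2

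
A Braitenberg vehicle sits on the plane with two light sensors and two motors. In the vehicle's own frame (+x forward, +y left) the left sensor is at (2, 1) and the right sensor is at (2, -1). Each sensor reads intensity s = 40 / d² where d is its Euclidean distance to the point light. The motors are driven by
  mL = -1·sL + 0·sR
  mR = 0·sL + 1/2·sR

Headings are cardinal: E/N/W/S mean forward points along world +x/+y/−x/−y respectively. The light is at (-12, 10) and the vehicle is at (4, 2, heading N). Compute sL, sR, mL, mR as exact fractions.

left sensor world pos  = (3, 4); dL² = 261
right sensor world pos = (5, 4); dR² = 325
sL = 40/261 = 40/261
sR = 40/325 = 8/65
mL = -1·sL + 0·sR = -40/261
mR = 0·sL + 1/2·sR = 4/65

40/261 8/65 -40/261 4/65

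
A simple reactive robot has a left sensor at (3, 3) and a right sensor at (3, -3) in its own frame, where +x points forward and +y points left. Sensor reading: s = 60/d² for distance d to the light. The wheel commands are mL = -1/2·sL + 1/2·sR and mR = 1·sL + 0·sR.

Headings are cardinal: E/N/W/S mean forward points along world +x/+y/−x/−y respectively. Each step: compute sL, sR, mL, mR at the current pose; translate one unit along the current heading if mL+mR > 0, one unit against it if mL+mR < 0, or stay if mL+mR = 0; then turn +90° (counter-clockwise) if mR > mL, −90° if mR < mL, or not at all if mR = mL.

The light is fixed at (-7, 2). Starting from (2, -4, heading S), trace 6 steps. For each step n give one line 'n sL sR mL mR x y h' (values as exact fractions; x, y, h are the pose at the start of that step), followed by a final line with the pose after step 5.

0 4/15 20/39 8/65 4/15 2 -4 S
1 3/8 15/61 -63/976 3/8 2 -5 E
2 12/13 12/37 -144/481 12/13 3 -5 N
3 6/13 30/29 108/377 6/13 3 -4 W
4 4/15 20/39 8/65 4/15 2 -4 S
5 3/8 15/61 -63/976 3/8 2 -5 E
final 3 -5 N

n=0: pose=(2,-4,S); sL=4/15, sR=20/39; mL=8/65, mR=4/15; mL+mR=76/195 → advance +1; mR−mL=28/195 → turn +1·90°
n=1: pose=(2,-5,E); sL=3/8, sR=15/61; mL=-63/976, mR=3/8; mL+mR=303/976 → advance +1; mR−mL=429/976 → turn +1·90°
n=2: pose=(3,-5,N); sL=12/13, sR=12/37; mL=-144/481, mR=12/13; mL+mR=300/481 → advance +1; mR−mL=588/481 → turn +1·90°
n=3: pose=(3,-4,W); sL=6/13, sR=30/29; mL=108/377, mR=6/13; mL+mR=282/377 → advance +1; mR−mL=66/377 → turn +1·90°
n=4: pose=(2,-4,S); sL=4/15, sR=20/39; mL=8/65, mR=4/15; mL+mR=76/195 → advance +1; mR−mL=28/195 → turn +1·90°
n=5: pose=(2,-5,E); sL=3/8, sR=15/61; mL=-63/976, mR=3/8; mL+mR=303/976 → advance +1; mR−mL=429/976 → turn +1·90°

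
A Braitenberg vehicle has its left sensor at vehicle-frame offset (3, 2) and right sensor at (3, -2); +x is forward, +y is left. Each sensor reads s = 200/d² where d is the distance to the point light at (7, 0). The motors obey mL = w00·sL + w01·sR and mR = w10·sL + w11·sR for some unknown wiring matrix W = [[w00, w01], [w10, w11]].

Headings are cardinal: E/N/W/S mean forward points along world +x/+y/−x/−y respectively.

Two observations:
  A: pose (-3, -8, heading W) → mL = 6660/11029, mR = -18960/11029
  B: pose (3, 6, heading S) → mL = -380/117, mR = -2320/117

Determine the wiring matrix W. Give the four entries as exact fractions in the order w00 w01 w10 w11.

-1/2 1 -1 -1

obs A: pose=(-3,-8,W) → sL=200/269, sR=40/41, mL=6660/11029, mR=-18960/11029
obs B: pose=(3,6,S) → sL=200/13, sR=40/9, mL=-380/117, mR=-2320/117
sensor matrix S = [[200/269, 40/41], [200/13, 40/9]]; det S = -15104000/1290393
solve [mL_A; mL_B] = S·[w00; w01] and [mR_A; mR_B] = S·[w10; w11]:
  w00 = -1/2, w01 = 1, w10 = -1, w11 = -1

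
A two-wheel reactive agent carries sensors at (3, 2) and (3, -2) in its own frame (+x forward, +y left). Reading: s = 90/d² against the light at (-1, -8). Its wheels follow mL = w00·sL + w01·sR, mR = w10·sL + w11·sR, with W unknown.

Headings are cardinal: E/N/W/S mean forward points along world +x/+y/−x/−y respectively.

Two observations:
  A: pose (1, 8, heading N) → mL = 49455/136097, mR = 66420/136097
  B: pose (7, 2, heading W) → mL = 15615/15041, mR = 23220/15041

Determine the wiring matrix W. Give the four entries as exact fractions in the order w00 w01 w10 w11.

1/2 1 1 1

obs A: pose=(1,8,N) → sL=90/361, sR=90/377, mL=49455/136097, mR=66420/136097
obs B: pose=(7,2,W) → sL=90/89, sR=90/169, mL=15615/15041, mR=23220/15041
sensor matrix S = [[90/361, 90/377], [90/89, 90/169]]; det S = -17107200/157464229
solve [mL_A; mL_B] = S·[w00; w01] and [mR_A; mR_B] = S·[w10; w11]:
  w00 = 1/2, w01 = 1, w10 = 1, w11 = 1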